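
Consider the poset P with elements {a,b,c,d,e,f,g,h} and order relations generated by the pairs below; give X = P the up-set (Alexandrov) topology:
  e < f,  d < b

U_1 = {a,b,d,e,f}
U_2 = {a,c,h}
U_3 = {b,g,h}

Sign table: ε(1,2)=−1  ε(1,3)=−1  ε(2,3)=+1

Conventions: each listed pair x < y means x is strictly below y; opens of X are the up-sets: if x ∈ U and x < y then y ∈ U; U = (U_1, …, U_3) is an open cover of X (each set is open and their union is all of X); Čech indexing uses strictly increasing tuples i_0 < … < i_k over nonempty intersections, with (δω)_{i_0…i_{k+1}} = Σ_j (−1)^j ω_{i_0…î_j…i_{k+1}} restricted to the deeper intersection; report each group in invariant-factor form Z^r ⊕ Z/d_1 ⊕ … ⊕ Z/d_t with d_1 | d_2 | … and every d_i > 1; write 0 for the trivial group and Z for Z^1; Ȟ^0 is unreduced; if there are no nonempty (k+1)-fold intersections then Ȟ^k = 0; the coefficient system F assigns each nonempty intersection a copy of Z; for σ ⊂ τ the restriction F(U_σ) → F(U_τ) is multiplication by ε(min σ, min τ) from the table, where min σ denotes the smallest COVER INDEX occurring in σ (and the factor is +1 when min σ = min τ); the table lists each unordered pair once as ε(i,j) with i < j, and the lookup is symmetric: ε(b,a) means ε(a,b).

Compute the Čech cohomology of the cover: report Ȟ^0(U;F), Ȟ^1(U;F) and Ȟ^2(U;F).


nonempty overlaps:
  U12={a} U13={b} U23={h}
C dims 3,3; δ0: rk 2, SNF 1^2
degree 0: 3−2−0 = 1 → Ȟ^0 ≅ Z
degree 1: 3−0−2 = 1 → Ȟ^1 ≅ Z
degree 2: 0−0−0 = 0 → Ȟ^2 ≅ 0

Ȟ^0 ≅ Z; Ȟ^1 ≅ Z; Ȟ^2 ≅ 0


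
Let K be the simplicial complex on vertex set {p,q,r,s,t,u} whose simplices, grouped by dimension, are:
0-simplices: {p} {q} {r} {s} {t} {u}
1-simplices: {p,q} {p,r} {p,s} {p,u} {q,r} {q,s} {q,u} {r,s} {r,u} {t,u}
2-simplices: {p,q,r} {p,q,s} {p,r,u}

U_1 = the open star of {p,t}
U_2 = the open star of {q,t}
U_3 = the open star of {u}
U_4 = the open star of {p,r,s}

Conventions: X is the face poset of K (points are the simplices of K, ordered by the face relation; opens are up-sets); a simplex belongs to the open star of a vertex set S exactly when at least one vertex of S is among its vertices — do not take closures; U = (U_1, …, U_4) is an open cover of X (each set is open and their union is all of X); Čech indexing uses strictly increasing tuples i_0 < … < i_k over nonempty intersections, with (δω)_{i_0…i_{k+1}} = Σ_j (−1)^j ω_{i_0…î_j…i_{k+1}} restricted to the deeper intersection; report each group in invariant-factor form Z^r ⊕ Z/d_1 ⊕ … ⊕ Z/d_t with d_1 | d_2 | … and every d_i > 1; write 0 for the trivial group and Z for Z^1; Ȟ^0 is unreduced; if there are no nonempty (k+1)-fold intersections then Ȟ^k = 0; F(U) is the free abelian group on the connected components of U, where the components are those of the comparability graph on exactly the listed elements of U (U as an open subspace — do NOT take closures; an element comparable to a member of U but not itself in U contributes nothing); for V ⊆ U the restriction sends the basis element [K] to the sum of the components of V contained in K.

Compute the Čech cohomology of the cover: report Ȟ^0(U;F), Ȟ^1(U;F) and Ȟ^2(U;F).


Ȟ^0 ≅ Z, Ȟ^1 ≅ Z and Ȟ^2 ≅ 0

nonempty intersections:
  U1={{p},{t},{p,q},{p,r},{p,s},{p,u},{t,u},{p,q,r},{p,q,s},{p,r,u}} U2={{q},{t},{p,q},{q,r},{q,s},{q,u},{t,u},{p,q,r},{p,q,s}} U3={{u},{p,u},{q,u},{r,u},{t,u},{p,r,u}} U4={{p},{r},{s},{p,q},{p,r},{p,s},{p,u},{q,r},{q,s},{r,s},{r,u},{p,q,r},{p,q,s},{p,r,u}}
  U12={{t},{p,q},{t,u},{p,q,r},{p,q,s}} U13={{p,u},{t,u},{p,r,u}} U14={{p},{p,q},{p,r},{p,s},{p,u},{p,q,r},{p,q,s},{p,r,u}} U23={{q,u},{t,u}} U24={{p,q},{q,r},{q,s},{p,q,r},{p,q,s}} U34={{p,u},{r,u},{p,r,u}}
  U123={{t,u}} U124={{p,q},{p,q,r},{p,q,s}} U134={{p,u},{p,r,u}}
components per intersection:
  U1: {{p},{p,q},{p,r},{p,s},{p,u},{p,q,r},{p,q,s},{p,r,u}} {{t},{t,u}}
  U2: {{q},{p,q},{q,r},{q,s},{q,u},{p,q,r},{p,q,s}} {{t},{t,u}}
  U3: {{u},{p,u},{q,u},{r,u},{t,u},{p,r,u}}
  U4: {{p},{r},{s},{p,q},{p,r},{p,s},{p,u},{q,r},{q,s},{r,s},{r,u},{p,q,r},{p,q,s},{p,r,u}}
  U12: {{t},{t,u}} {{p,q},{p,q,r},{p,q,s}}
  U13: {{p,u},{p,r,u}} {{t,u}}
  U14: {{p},{p,q},{p,r},{p,s},{p,u},{p,q,r},{p,q,s},{p,r,u}}
  U23: {{q,u}} {{t,u}}
  U24: {{p,q},{q,r},{q,s},{p,q,r},{p,q,s}}
  U34: {{p,u},{r,u},{p,r,u}}
  U123: {{t,u}}
  U124: {{p,q},{p,q,r},{p,q,s}}
  U134: {{p,u},{p,r,u}}
C dims 6,9,3; δ0: rk 5, SNF 1^5; δ1: rk 3, SNF 1^3
Ȟ^0: (6−5)−0=1 ⇒ Z
Ȟ^1: (9−3)−5=1 ⇒ Z
Ȟ^2: (3−0)−3=0 ⇒ 0


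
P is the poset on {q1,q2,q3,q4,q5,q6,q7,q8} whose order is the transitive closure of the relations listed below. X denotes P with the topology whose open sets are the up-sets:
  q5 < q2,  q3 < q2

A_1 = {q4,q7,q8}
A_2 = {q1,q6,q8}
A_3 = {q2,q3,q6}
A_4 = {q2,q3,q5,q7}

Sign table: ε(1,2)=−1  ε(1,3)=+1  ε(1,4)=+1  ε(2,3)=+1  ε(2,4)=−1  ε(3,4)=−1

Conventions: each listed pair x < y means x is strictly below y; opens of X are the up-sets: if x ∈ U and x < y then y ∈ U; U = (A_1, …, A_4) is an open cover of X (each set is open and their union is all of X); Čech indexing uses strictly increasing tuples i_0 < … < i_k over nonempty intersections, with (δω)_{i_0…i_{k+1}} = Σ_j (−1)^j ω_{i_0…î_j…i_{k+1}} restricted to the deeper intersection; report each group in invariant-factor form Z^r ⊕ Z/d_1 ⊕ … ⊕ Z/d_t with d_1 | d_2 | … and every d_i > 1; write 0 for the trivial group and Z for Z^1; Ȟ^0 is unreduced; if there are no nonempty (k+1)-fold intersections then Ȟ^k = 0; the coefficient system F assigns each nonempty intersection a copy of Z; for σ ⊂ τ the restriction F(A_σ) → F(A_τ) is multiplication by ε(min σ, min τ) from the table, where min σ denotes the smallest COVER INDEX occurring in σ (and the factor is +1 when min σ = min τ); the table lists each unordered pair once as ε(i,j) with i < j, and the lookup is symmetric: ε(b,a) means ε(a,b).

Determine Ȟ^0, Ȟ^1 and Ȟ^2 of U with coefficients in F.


Ȟ^0(U;F) ≅ Z, Ȟ^1(U;F) ≅ Z, Ȟ^2(U;F) ≅ 0

nerve of the cover:
  A12={q8} A14={q7} A23={q6} A34={q2,q3}
C dims 4,4; δ0: rk 3, SNF 1^3
Ȟ^0 = (4 − 3) − 0 = 1, so Ȟ^0 ≅ Z
Ȟ^1 = (4 − 0) − 3 = 1, so Ȟ^1 ≅ Z
Ȟ^2 = (0 − 0) − 0 = 0, so Ȟ^2 ≅ 0


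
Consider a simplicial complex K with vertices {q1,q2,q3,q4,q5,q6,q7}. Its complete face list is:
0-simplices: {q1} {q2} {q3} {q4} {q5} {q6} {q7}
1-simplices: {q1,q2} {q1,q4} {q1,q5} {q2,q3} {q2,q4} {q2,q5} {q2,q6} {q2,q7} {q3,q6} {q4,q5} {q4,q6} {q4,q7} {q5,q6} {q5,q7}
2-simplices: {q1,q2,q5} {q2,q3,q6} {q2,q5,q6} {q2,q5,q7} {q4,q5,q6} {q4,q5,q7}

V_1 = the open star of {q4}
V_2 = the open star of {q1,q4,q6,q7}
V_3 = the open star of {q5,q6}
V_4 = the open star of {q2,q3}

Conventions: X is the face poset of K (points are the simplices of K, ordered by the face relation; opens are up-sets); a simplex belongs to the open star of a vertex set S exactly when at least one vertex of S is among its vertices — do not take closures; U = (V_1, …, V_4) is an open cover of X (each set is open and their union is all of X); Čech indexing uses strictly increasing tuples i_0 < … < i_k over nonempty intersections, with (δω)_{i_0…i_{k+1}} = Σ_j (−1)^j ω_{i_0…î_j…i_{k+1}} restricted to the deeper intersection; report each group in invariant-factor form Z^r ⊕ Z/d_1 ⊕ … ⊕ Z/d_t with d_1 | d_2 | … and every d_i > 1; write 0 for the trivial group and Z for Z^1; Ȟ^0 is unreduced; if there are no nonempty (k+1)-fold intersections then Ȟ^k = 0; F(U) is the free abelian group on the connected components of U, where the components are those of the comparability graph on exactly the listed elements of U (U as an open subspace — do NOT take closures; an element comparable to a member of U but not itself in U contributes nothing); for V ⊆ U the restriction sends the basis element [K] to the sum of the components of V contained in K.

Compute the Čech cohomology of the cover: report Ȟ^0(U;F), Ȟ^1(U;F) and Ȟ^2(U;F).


Ȟ^0 ≅ Z, Ȟ^1 ≅ Z^2 and Ȟ^2 ≅ 0

nonempty intersections:
  V1={{q4},{q1,q4},{q2,q4},{q4,q5},{q4,q6},{q4,q7},{q4,q5,q6},{q4,q5,q7}} V2={{q1},{q4},{q6},{q7},{q1,q2},{q1,q4},{q1,q5},{q2,q4},{q2,q6},{q2,q7},{q3,q6},{q4,q5},{q4,q6},{q4,q7},{q5,q6},{q5,q7},{q1,q2,q5},{q2,q3,q6},{q2,q5,q6},{q2,q5,q7},{q4,q5,q6},{q4,q5,q7}} V3={{q5},{q6},{q1,q5},{q2,q5},{q2,q6},{q3,q6},{q4,q5},{q4,q6},{q5,q6},{q5,q7},{q1,q2,q5},{q2,q3,q6},{q2,q5,q6},{q2,q5,q7},{q4,q5,q6},{q4,q5,q7}} V4={{q2},{q3},{q1,q2},{q2,q3},{q2,q4},{q2,q5},{q2,q6},{q2,q7},{q3,q6},{q1,q2,q5},{q2,q3,q6},{q2,q5,q6},{q2,q5,q7}}
  V12={{q4},{q1,q4},{q2,q4},{q4,q5},{q4,q6},{q4,q7},{q4,q5,q6},{q4,q5,q7}} V13={{q4,q5},{q4,q6},{q4,q5,q6},{q4,q5,q7}} V14={{q2,q4}} V23={{q6},{q1,q5},{q2,q6},{q3,q6},{q4,q5},{q4,q6},{q5,q6},{q5,q7},{q1,q2,q5},{q2,q3,q6},{q2,q5,q6},{q2,q5,q7},{q4,q5,q6},{q4,q5,q7}} V24={{q1,q2},{q2,q4},{q2,q6},{q2,q7},{q3,q6},{q1,q2,q5},{q2,q3,q6},{q2,q5,q6},{q2,q5,q7}} V34={{q2,q5},{q2,q6},{q3,q6},{q1,q2,q5},{q2,q3,q6},{q2,q5,q6},{q2,q5,q7}}
  V123={{q4,q5},{q4,q6},{q4,q5,q6},{q4,q5,q7}} V124={{q2,q4}} V234={{q2,q6},{q3,q6},{q1,q2,q5},{q2,q3,q6},{q2,q5,q6},{q2,q5,q7}}
components per intersection:
  V1: {{q4},{q1,q4},{q2,q4},{q4,q5},{q4,q6},{q4,q7},{q4,q5,q6},{q4,q5,q7}}
  V2: {{q1},{q4},{q6},{q7},{q1,q2},{q1,q4},{q1,q5},{q2,q4},{q2,q6},{q2,q7},{q3,q6},{q4,q5},{q4,q6},{q4,q7},{q5,q6},{q5,q7},{q1,q2,q5},{q2,q3,q6},{q2,q5,q6},{q2,q5,q7},{q4,q5,q6},{q4,q5,q7}}
  V3: {{q5},{q6},{q1,q5},{q2,q5},{q2,q6},{q3,q6},{q4,q5},{q4,q6},{q5,q6},{q5,q7},{q1,q2,q5},{q2,q3,q6},{q2,q5,q6},{q2,q5,q7},{q4,q5,q6},{q4,q5,q7}}
  V4: {{q2},{q3},{q1,q2},{q2,q3},{q2,q4},{q2,q5},{q2,q6},{q2,q7},{q3,q6},{q1,q2,q5},{q2,q3,q6},{q2,q5,q6},{q2,q5,q7}}
  V12: {{q4},{q1,q4},{q2,q4},{q4,q5},{q4,q6},{q4,q7},{q4,q5,q6},{q4,q5,q7}}
  V13: {{q4,q5},{q4,q6},{q4,q5,q6},{q4,q5,q7}}
  V14: {{q2,q4}}
  V23: {{q6},{q2,q6},{q3,q6},{q4,q5},{q4,q6},{q5,q6},{q5,q7},{q2,q3,q6},{q2,q5,q6},{q2,q5,q7},{q4,q5,q6},{q4,q5,q7}} {{q1,q5},{q1,q2,q5}}
  V24: {{q1,q2},{q1,q2,q5}} {{q2,q4}} {{q2,q6},{q3,q6},{q2,q3,q6},{q2,q5,q6}} {{q2,q7},{q2,q5,q7}}
  V34: {{q2,q5},{q2,q6},{q3,q6},{q1,q2,q5},{q2,q3,q6},{q2,q5,q6},{q2,q5,q7}}
  V123: {{q4,q5},{q4,q6},{q4,q5,q6},{q4,q5,q7}}
  V124: {{q2,q4}}
  V234: {{q2,q6},{q3,q6},{q2,q3,q6},{q2,q5,q6}} {{q1,q2,q5}} {{q2,q5,q7}}
C dims 4,10,5; δ0: rk 3, SNF 1^3; δ1: rk 5, SNF 1^5
Ȟ^0: (4−3)−0=1 ⇒ Z
Ȟ^1: (10−5)−3=2 ⇒ Z^2
Ȟ^2: (5−0)−5=0 ⇒ 0


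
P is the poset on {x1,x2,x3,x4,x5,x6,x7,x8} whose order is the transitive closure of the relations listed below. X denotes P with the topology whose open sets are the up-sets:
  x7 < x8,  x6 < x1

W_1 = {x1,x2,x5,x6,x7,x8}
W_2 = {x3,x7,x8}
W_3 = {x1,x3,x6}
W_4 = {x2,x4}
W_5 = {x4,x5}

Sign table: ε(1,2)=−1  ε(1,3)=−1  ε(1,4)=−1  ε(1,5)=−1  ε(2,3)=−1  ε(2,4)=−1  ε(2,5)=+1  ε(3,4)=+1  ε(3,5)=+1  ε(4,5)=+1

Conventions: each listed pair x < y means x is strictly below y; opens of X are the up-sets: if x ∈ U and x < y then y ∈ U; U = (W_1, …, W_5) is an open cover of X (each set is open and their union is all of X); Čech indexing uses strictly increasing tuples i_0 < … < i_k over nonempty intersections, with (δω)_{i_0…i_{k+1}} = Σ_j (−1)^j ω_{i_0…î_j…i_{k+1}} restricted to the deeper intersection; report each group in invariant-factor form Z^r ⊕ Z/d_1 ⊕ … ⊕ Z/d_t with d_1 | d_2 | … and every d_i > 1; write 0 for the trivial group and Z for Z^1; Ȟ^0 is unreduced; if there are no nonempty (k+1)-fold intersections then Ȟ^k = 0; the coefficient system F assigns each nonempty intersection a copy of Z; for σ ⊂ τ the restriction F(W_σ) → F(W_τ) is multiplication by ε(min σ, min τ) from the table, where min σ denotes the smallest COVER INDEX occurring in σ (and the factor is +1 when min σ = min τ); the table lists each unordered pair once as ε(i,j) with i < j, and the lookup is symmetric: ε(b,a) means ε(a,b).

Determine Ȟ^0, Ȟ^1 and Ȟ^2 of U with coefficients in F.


cover nerve:
  W12={x7,x8} W13={x1,x6} W14={x2} W15={x5} W23={x3} W45={x4}
C dims 5,6; δ0: rk 5, SNF 1^4·2
Ȟ^0: (5−5)−0=0 ⇒ 0
Ȟ^1: (6−0)−5=1 plus torsion [2] ⇒ Z ⊕ Z/2
Ȟ^2: (0−0)−0=0 ⇒ 0

Ȟ^0 = 0, Ȟ^1 = Z ⊕ Z/2 and Ȟ^2 = 0


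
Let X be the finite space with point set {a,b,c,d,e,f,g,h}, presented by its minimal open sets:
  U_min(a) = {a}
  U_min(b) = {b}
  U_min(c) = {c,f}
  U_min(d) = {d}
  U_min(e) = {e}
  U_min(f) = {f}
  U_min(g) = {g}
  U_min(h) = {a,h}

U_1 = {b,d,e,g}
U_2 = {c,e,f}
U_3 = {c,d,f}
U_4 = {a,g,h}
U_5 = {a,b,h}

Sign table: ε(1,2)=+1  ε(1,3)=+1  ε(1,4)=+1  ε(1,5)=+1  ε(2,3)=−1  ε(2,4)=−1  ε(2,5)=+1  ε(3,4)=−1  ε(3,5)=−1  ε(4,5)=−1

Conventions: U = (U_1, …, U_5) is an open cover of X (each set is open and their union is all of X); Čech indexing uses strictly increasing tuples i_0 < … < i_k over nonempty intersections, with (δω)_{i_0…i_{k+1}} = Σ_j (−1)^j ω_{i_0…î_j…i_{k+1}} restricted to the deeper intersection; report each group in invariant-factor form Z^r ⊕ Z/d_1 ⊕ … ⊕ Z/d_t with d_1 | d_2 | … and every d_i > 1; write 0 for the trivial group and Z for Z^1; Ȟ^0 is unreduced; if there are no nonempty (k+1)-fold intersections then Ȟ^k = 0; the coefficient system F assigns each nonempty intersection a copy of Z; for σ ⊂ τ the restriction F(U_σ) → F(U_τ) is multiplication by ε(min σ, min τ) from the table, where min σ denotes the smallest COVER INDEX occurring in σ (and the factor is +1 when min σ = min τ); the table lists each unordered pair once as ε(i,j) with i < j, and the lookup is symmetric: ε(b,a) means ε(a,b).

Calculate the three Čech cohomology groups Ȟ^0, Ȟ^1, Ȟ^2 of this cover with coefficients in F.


Ȟ^0(U;F) ≅ 0; Ȟ^1(U;F) ≅ Z ⊕ Z/2; Ȟ^2(U;F) ≅ 0

cover nerve:
  U12={e} U13={d} U14={g} U15={b} U23={c,f} U45={a,h}
C dims 5,6; δ0: rk 5, SNF 1^4·2
Ȟ^0: (5−5)−0=0 ⇒ 0
Ȟ^1: (6−0)−5=1 plus torsion [2] ⇒ Z ⊕ Z/2
Ȟ^2: (0−0)−0=0 ⇒ 0


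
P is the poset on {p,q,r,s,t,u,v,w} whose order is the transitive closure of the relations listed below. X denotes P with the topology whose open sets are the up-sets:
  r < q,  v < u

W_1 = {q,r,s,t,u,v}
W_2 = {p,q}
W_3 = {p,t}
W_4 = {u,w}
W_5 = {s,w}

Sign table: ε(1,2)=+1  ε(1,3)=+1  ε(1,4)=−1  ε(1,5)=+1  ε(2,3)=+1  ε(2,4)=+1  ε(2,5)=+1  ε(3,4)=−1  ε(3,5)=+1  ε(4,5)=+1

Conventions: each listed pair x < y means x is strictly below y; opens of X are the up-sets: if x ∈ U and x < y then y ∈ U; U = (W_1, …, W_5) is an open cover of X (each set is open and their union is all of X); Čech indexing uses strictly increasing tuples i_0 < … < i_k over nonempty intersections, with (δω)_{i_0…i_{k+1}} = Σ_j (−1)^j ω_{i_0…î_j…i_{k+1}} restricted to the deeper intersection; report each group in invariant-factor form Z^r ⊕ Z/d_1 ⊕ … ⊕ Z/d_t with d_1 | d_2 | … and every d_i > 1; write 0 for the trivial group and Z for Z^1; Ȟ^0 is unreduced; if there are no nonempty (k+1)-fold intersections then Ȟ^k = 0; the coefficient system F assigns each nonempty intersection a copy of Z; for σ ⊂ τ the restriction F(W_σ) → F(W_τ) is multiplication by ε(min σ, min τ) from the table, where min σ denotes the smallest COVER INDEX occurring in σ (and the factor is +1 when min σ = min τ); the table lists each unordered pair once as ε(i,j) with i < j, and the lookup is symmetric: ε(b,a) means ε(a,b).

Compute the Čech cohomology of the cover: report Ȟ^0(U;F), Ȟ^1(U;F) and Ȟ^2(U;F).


Ȟ^0 ≅ 0, Ȟ^1 ≅ Z ⊕ Z/2 and Ȟ^2 ≅ 0

cover nerve:
  W12={q} W13={t} W14={u} W15={s} W23={p} W45={w}
C dims 5,6; δ0: rk 5, SNF 1^4·2
Ȟ^0: (5−5)−0=0 ⇒ 0
Ȟ^1: (6−0)−5=1 plus torsion [2] ⇒ Z ⊕ Z/2
Ȟ^2: (0−0)−0=0 ⇒ 0


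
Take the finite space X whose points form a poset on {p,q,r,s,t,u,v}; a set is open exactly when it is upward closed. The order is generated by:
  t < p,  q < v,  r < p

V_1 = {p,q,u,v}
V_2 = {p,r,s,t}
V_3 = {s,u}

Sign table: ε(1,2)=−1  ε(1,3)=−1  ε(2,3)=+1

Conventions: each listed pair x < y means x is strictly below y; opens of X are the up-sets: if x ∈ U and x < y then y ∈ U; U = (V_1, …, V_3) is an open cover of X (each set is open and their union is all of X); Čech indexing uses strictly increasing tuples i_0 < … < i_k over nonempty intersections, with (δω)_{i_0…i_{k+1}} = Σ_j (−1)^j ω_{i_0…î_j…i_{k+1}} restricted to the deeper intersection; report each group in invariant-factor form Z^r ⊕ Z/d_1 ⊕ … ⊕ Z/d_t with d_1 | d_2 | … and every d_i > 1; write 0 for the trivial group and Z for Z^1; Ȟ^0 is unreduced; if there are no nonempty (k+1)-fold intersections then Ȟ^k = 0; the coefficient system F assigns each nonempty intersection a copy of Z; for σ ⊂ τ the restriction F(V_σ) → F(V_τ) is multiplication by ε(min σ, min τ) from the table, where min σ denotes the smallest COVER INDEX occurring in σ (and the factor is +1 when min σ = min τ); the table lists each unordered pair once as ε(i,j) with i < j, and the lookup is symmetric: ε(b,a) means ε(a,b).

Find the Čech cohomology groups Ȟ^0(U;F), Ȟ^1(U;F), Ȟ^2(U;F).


nerve of the cover:
  V12={p} V13={u} V23={s}
C dims 3,3; δ0: rk 2, SNF 1^2
Ȟ^0 = (3 − 2) − 0 = 1, so Ȟ^0 ≅ Z
Ȟ^1 = (3 − 0) − 2 = 1, so Ȟ^1 ≅ Z
Ȟ^2 = (0 − 0) − 0 = 0, so Ȟ^2 ≅ 0

Ȟ^0 = Z, Ȟ^1 = Z and Ȟ^2 = 0


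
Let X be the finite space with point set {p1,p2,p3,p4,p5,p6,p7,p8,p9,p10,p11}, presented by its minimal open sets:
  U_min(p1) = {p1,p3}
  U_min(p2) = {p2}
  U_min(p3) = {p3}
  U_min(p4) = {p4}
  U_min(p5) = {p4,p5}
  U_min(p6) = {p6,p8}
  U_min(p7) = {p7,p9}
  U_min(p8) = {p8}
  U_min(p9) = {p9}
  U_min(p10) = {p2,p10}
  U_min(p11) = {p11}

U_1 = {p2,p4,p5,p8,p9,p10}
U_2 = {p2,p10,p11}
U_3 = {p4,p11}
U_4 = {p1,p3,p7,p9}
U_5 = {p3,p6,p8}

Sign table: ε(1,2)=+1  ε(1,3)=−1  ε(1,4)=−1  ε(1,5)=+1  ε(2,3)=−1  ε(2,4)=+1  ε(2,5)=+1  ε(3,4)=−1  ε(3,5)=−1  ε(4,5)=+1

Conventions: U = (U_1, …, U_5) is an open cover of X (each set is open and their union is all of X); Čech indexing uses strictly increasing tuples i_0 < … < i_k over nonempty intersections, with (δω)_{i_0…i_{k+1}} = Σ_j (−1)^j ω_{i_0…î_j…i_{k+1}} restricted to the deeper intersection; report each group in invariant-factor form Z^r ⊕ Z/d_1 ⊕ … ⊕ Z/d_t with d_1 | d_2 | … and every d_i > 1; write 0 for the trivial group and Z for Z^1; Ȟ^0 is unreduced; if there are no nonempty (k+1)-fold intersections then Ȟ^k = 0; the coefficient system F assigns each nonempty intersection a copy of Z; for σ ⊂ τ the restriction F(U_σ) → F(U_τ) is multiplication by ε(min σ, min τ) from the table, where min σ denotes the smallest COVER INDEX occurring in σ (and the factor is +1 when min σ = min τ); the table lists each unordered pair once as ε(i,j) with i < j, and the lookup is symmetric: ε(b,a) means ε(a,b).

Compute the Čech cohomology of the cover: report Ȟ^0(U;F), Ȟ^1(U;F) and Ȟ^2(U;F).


cover nerve:
  U12={p2,p10} U13={p4} U14={p9} U15={p8} U23={p11} U45={p3}
C dims 5,6; δ0: rk 5, SNF 1^4·2
Ȟ^0: (5−5)−0=0 ⇒ 0
Ȟ^1: (6−0)−5=1 plus torsion [2] ⇒ Z ⊕ Z/2
Ȟ^2: (0−0)−0=0 ⇒ 0

Ȟ^0 = 0; Ȟ^1 = Z ⊕ Z/2; Ȟ^2 = 0


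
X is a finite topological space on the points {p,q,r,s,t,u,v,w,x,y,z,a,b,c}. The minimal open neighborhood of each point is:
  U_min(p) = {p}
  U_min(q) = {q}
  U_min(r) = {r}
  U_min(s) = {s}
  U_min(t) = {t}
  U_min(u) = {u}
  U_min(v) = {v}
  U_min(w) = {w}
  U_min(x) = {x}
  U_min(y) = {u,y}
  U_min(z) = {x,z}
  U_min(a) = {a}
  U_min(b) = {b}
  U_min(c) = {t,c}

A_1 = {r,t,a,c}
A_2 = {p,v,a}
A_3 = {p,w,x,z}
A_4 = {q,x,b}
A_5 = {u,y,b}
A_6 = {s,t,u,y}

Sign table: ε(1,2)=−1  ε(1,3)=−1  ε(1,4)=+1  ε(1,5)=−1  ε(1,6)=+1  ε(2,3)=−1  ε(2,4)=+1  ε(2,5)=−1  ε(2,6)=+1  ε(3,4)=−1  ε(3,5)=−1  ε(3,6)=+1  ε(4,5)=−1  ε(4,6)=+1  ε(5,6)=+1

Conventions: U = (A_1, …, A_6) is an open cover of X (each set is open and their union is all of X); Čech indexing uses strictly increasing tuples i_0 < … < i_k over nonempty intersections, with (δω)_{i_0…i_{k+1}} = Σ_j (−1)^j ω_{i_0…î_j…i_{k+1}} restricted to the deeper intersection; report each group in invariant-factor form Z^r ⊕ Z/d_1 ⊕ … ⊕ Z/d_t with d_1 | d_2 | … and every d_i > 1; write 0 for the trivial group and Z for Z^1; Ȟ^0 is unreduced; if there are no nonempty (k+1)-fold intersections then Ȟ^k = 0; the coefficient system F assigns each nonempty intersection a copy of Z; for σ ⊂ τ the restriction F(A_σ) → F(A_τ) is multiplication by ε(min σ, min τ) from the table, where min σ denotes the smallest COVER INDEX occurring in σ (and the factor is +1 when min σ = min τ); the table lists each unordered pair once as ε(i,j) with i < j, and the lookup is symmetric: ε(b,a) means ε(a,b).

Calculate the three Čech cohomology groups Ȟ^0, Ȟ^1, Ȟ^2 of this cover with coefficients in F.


nerve simplices:
  A12={a} A16={t} A23={p} A34={x} A45={b} A56={u,y}
C dims 6,6; δ0: rk 5, SNF 1^5
degree 0: 6−5−0 = 1 → Ȟ^0 ≅ Z
degree 1: 6−0−5 = 1 → Ȟ^1 ≅ Z
degree 2: 0−0−0 = 0 → Ȟ^2 ≅ 0

Ȟ^0 = Z, Ȟ^1 = Z and Ȟ^2 = 0


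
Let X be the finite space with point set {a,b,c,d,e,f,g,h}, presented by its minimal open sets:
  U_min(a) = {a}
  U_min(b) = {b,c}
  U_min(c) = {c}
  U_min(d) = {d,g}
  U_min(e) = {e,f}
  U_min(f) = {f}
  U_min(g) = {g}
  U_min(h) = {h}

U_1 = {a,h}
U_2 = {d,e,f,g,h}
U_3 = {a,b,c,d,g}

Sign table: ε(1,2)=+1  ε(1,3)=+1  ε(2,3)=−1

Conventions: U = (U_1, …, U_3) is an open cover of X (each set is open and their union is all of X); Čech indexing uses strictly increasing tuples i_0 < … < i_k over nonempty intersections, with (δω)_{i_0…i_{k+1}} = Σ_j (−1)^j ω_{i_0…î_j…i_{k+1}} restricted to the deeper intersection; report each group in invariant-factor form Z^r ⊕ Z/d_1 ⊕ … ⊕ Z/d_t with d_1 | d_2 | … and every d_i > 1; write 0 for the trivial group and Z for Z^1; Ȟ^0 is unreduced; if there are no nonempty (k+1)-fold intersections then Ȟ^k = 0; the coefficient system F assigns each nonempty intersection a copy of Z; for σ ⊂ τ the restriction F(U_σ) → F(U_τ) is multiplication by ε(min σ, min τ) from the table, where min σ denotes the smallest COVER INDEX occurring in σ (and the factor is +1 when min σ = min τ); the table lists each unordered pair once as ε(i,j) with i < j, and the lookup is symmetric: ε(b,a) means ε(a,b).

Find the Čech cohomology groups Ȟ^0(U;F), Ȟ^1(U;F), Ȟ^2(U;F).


nerve of the cover:
  U12={h} U13={a} U23={d,g}
C dims 3,3; δ0: rk 3, SNF 1^2·2
Ȟ^0 = (3 − 3) − 0 = 0, so Ȟ^0 ≅ 0
Ȟ^1 = (3 − 0) − 3 = 0 plus torsion [2], so Ȟ^1 ≅ Z/2
Ȟ^2 = (0 − 0) − 0 = 0, so Ȟ^2 ≅ 0

Ȟ^0(U;F) ≅ 0; Ȟ^1(U;F) ≅ Z/2; Ȟ^2(U;F) ≅ 0


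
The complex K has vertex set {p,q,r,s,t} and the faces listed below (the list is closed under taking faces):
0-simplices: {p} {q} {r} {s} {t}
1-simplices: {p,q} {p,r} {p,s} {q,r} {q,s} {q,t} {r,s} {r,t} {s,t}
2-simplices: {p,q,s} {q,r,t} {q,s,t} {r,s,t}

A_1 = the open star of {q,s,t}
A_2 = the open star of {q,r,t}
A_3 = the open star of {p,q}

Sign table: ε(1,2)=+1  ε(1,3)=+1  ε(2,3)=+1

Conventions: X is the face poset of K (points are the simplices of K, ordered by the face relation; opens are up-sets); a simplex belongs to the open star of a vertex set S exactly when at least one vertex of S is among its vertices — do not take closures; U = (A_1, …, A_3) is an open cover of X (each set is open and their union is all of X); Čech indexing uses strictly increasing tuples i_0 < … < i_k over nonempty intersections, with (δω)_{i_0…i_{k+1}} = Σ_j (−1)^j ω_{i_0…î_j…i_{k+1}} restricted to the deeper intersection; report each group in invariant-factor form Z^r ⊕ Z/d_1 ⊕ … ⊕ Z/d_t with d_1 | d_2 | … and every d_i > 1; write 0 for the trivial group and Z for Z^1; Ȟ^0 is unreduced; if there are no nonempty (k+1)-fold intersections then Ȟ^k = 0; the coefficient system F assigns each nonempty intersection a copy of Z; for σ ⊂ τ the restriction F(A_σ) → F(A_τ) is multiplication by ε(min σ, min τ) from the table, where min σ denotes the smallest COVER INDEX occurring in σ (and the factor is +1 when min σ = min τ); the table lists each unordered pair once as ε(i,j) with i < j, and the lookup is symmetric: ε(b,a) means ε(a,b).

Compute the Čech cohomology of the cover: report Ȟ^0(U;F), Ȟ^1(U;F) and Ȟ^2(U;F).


Ȟ^0(U;F) ≅ Z; Ȟ^1(U;F) ≅ 0; Ȟ^2(U;F) ≅ 0

nerve simplices:
  A1={{q},{s},{t},{p,q},{p,s},{q,r},{q,s},{q,t},{r,s},{r,t},{s,t},{p,q,s},{q,r,t},{q,s,t},{r,s,t}} A2={{q},{r},{t},{p,q},{p,r},{q,r},{q,s},{q,t},{r,s},{r,t},{s,t},{p,q,s},{q,r,t},{q,s,t},{r,s,t}} A3={{p},{q},{p,q},{p,r},{p,s},{q,r},{q,s},{q,t},{p,q,s},{q,r,t},{q,s,t}}
  A12={{q},{t},{p,q},{q,r},{q,s},{q,t},{r,s},{r,t},{s,t},{p,q,s},{q,r,t},{q,s,t},{r,s,t}} A13={{q},{p,q},{p,s},{q,r},{q,s},{q,t},{p,q,s},{q,r,t},{q,s,t}} A23={{q},{p,q},{p,r},{q,r},{q,s},{q,t},{p,q,s},{q,r,t},{q,s,t}}
  A123={{q},{p,q},{q,r},{q,s},{q,t},{p,q,s},{q,r,t},{q,s,t}}
C dims 3,3,1; δ0: rk 2, SNF 1^2; δ1: rk 1, SNF 1^1
degree 0: 3−2−0 = 1 → Ȟ^0 ≅ Z
degree 1: 3−1−2 = 0 → Ȟ^1 ≅ 0
degree 2: 1−0−1 = 0 → Ȟ^2 ≅ 0


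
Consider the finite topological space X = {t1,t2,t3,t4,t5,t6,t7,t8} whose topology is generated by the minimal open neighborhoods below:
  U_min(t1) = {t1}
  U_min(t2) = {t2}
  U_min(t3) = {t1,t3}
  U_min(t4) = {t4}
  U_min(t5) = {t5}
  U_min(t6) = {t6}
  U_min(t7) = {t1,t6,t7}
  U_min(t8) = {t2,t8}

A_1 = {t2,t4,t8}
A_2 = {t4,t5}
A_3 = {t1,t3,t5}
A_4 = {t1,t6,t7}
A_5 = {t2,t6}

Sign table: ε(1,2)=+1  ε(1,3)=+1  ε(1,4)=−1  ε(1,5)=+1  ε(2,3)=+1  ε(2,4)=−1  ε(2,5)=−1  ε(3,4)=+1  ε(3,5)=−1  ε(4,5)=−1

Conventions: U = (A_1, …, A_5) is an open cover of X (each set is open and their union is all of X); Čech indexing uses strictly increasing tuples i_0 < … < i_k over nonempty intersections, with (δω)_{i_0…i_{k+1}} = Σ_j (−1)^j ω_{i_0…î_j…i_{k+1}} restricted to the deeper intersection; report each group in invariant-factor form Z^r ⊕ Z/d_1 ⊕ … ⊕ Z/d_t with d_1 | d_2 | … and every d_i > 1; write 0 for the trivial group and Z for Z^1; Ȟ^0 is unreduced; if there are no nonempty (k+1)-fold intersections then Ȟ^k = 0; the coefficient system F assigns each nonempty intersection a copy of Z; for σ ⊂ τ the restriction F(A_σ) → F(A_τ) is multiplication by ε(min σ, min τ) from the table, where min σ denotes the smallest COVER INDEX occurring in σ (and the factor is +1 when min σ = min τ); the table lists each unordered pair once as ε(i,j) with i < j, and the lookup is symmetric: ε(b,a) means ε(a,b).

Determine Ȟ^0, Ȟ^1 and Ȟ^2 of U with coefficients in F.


nonempty overlaps:
  A12={t4} A15={t2} A23={t5} A34={t1} A45={t6}
C dims 5,5; δ0: rk 5, SNF 1^4·2
degree 0: 5−5−0 = 0 → Ȟ^0 ≅ 0
degree 1: 5−0−5 = 0 plus torsion [2] → Ȟ^1 ≅ Z/2
degree 2: 0−0−0 = 0 → Ȟ^2 ≅ 0

Ȟ^0 ≅ 0,  Ȟ^1 ≅ Z/2,  Ȟ^2 ≅ 0


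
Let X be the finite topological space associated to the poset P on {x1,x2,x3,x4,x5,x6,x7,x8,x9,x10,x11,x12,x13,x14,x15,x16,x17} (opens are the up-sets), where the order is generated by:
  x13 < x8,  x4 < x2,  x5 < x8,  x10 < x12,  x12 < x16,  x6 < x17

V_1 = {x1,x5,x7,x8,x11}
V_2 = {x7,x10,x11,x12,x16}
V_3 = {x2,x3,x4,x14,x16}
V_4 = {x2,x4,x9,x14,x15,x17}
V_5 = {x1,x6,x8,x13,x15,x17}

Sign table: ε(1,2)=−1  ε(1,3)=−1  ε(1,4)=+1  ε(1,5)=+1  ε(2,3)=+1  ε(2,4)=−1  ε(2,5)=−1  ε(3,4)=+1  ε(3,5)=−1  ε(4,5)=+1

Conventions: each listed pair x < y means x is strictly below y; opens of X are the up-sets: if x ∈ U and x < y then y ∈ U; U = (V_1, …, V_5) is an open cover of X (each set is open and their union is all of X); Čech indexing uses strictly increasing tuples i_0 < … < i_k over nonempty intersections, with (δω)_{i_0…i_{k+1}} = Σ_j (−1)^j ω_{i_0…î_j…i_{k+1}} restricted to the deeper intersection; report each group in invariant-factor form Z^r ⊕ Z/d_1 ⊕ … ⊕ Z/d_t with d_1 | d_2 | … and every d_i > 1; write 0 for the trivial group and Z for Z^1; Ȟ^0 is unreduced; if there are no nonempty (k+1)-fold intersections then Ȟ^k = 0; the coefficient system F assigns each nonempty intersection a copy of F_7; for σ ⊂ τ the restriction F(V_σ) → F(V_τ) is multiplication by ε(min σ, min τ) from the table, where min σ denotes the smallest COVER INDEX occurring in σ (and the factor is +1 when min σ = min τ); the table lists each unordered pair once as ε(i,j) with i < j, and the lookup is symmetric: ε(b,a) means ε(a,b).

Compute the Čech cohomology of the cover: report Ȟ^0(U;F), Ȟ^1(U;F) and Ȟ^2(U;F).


nerve of the cover:
  V12={x7,x11} V15={x1,x8} V23={x16} V34={x2,x4,x14} V45={x15,x17}
C dims 5,5; δ0: rk_F7 5
Ȟ^0 = (5 − 5) − 0 = 0, so Ȟ^0 ≅ 0
Ȟ^1 = (5 − 0) − 5 = 0, so Ȟ^1 ≅ 0
Ȟ^2 = (0 − 0) − 0 = 0, so Ȟ^2 ≅ 0

Ȟ^0 ≅ 0,  Ȟ^1 ≅ 0,  Ȟ^2 ≅ 0


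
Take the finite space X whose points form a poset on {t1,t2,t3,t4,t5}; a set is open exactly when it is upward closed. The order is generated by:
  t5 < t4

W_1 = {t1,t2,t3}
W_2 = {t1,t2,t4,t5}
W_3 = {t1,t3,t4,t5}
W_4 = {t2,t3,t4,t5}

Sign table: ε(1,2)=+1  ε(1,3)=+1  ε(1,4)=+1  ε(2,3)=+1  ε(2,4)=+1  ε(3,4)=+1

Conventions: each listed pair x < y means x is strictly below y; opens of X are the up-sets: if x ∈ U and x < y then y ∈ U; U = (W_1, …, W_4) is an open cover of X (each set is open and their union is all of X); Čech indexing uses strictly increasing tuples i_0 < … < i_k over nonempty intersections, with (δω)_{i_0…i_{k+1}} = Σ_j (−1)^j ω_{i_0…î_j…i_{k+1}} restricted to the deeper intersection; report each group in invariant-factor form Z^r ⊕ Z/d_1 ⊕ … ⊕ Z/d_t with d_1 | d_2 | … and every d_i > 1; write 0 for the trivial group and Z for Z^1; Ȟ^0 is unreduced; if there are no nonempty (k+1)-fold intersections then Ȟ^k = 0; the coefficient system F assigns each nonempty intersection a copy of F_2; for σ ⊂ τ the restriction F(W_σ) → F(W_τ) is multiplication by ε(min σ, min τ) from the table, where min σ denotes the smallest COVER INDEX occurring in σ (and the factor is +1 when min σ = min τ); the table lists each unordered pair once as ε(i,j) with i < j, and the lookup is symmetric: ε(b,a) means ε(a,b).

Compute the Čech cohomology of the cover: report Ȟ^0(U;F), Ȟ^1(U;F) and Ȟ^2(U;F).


nonempty intersections:
  W12={t1,t2} W13={t1,t3} W14={t2,t3} W23={t1,t4,t5} W24={t2,t4,t5} W34={t3,t4,t5}
  W123={t1} W124={t2} W134={t3} W234={t4,t5}
C dims 4,6,4; δ0: rk_F2 3; δ1: rk_F2 3
Ȟ^0: (4−3)−0=1 ⇒ Z/2
Ȟ^1: (6−3)−3=0 ⇒ 0
Ȟ^2: (4−0)−3=1 ⇒ Z/2

Ȟ^0 = Z/2,  Ȟ^1 = 0,  Ȟ^2 = Z/2


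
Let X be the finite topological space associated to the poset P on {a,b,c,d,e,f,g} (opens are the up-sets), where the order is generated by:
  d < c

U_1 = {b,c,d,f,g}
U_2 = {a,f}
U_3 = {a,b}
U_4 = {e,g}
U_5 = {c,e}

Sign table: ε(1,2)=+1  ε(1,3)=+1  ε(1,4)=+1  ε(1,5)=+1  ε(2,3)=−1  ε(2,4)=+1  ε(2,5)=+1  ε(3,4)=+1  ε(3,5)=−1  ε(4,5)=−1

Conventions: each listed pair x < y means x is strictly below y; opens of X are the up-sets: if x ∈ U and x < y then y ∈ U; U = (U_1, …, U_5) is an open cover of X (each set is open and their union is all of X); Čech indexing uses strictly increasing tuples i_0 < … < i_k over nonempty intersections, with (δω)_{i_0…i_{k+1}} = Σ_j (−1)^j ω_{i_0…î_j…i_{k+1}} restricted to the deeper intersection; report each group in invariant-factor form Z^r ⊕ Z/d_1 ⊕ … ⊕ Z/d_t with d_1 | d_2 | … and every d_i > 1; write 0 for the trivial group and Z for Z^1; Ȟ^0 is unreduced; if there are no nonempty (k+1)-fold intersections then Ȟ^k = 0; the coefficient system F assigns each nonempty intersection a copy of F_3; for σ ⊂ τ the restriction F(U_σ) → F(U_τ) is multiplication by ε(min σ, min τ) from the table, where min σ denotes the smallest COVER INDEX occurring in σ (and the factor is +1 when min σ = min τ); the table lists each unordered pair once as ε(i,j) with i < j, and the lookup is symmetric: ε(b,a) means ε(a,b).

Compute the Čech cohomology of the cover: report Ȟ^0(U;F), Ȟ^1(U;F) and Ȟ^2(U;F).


Ȟ^0 ≅ 0; Ȟ^1 ≅ Z/3; Ȟ^2 ≅ 0

nonempty overlaps:
  U12={f} U13={b} U14={g} U15={c} U23={a} U45={e}
C dims 5,6; δ0: rk_F3 5
degree 0: 5−5−0 = 0 → Ȟ^0 ≅ 0
degree 1: 6−0−5 = 1 → Ȟ^1 ≅ Z/3
degree 2: 0−0−0 = 0 → Ȟ^2 ≅ 0


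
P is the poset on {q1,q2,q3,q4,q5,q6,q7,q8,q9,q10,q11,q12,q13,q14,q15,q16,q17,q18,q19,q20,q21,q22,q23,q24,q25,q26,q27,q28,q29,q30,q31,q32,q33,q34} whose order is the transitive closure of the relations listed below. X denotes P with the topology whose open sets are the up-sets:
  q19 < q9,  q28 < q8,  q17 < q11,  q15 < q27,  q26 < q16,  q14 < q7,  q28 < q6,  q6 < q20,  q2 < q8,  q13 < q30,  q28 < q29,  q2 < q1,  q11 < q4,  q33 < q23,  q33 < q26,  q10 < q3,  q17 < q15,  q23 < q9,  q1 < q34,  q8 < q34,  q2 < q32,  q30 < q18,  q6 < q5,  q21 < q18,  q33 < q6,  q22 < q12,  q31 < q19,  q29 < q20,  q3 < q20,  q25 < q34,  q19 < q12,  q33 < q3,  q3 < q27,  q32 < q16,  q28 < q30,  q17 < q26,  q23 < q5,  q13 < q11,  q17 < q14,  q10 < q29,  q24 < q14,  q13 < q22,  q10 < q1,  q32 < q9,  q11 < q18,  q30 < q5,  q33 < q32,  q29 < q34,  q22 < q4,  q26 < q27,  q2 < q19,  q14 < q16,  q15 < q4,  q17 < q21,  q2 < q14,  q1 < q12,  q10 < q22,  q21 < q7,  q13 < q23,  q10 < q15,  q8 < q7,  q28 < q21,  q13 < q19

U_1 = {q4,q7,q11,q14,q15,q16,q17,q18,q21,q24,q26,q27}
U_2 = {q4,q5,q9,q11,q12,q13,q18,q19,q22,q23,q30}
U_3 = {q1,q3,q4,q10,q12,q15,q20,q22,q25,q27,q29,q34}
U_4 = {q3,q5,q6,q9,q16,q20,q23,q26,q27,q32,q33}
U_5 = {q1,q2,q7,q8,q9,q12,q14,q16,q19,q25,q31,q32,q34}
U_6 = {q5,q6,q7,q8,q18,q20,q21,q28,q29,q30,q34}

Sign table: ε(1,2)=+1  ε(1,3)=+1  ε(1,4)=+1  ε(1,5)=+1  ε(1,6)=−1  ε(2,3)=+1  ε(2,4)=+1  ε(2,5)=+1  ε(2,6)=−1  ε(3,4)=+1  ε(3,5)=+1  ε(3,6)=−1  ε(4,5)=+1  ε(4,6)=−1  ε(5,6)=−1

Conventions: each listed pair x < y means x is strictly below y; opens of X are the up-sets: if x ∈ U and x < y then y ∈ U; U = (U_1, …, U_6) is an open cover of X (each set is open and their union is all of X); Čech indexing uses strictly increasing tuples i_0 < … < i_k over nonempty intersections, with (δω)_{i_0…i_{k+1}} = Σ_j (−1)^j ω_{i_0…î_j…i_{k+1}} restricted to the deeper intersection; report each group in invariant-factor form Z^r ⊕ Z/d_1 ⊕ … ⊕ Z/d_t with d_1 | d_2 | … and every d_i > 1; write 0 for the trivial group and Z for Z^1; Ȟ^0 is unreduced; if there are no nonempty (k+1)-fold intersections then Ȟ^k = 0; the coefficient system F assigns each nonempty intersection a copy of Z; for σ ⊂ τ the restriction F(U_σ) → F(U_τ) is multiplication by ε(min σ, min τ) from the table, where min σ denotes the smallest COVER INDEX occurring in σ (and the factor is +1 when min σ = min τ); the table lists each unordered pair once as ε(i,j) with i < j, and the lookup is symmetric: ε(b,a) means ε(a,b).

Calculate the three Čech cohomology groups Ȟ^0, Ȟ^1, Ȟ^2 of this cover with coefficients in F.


nerve of the cover:
  U12={q4,q11,q18} U13={q4,q15,q27} U14={q16,q26,q27} U15={q7,q14,q16} U16={q7,q18,q21} U23={q4,q12,q22} U24={q5,q9,q23} U25={q9,q12,q19} U26={q5,q18,q30} U34={q3,q20,q27} U35={q1,q12,q25,q34} U36={q20,q29,q34} U45={q9,q16,q32} U46={q5,q6,q20} U56={q7,q8,q34}
  U123={q4} U126={q18} U134={q27} U145={q16} U156={q7} U235={q12} U245={q9} U246={q5} U346={q20} U356={q34}
C dims 6,15,10; δ0: rk 5, SNF 1^5; δ1: rk 10, SNF 1^9·2
Ȟ^0 = (6 − 5) − 0 = 1, so Ȟ^0 ≅ Z
Ȟ^1 = (15 − 10) − 5 = 0, so Ȟ^1 ≅ 0
Ȟ^2 = (10 − 0) − 10 = 0 plus torsion [2], so Ȟ^2 ≅ Z/2

Ȟ^0 ≅ Z; Ȟ^1 ≅ 0; Ȟ^2 ≅ Z/2


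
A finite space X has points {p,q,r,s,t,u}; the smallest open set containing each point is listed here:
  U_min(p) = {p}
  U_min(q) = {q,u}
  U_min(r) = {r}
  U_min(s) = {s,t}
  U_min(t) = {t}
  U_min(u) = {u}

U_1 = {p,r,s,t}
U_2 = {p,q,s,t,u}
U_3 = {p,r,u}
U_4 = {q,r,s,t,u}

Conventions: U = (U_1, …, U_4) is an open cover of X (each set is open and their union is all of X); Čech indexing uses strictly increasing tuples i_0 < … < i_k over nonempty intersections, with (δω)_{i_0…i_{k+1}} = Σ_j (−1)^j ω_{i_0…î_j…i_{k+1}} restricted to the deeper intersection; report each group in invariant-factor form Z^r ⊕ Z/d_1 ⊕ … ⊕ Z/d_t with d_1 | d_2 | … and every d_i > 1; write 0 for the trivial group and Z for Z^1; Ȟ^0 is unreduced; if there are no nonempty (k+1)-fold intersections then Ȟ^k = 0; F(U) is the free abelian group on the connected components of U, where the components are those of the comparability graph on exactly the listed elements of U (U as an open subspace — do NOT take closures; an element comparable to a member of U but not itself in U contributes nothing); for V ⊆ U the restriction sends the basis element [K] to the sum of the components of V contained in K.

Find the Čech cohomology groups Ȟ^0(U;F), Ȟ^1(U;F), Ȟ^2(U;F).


nerve simplices:
  U12={p,s,t} U13={p,r} U14={r,s,t} U23={p,u} U24={q,s,t,u} U34={r,u}
  U123={p} U124={s,t} U134={r} U234={u}
components per intersection:
  U1: {p} {r} {s,t}
  U2: {p} {q,u} {s,t}
  U3: {p} {r} {u}
  U4: {q,u} {r} {s,t}
  U12: {p} {s,t}
  U13: {p} {r}
  U14: {r} {s,t}
  U23: {p} {u}
  U24: {q,u} {s,t}
  U34: {r} {u}
  U123: {p}
  U124: {s,t}
  U134: {r}
  U234: {u}
C dims 12,12,4; δ0: rk 8, SNF 1^8; δ1: rk 4, SNF 1^4
degree 0: 12−8−0 = 4 → Ȟ^0 ≅ Z^4
degree 1: 12−4−8 = 0 → Ȟ^1 ≅ 0
degree 2: 4−0−4 = 0 → Ȟ^2 ≅ 0

Ȟ^0(U;F) ≅ Z^4, Ȟ^1(U;F) ≅ 0, Ȟ^2(U;F) ≅ 0


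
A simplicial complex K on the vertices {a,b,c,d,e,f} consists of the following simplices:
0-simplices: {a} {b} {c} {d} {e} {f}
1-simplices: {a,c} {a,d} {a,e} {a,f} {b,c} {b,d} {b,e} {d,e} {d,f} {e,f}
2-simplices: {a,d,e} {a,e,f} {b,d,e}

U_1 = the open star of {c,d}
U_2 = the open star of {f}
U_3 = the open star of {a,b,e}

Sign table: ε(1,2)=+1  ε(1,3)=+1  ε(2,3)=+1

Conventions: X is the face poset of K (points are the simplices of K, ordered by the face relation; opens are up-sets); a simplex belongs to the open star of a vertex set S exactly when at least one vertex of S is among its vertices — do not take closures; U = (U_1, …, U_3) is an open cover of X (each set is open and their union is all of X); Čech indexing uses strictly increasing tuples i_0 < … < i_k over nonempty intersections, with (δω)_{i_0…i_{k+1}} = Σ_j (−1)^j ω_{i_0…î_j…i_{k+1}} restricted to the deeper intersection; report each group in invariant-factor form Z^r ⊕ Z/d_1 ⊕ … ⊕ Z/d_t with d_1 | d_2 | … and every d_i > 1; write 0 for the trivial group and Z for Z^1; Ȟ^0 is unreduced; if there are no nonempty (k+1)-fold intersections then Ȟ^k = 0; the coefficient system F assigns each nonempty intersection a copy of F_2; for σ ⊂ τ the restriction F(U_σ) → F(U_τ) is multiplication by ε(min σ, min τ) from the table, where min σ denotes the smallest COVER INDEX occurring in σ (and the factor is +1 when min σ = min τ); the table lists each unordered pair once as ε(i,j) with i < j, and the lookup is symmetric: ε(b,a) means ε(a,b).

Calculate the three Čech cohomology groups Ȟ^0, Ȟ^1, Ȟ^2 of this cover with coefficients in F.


Ȟ^0(U;F) ≅ Z/2, Ȟ^1(U;F) ≅ Z/2 and Ȟ^2(U;F) ≅ 0

intersection data:
  U1={{c},{d},{a,c},{a,d},{b,c},{b,d},{d,e},{d,f},{a,d,e},{b,d,e}} U2={{f},{a,f},{d,f},{e,f},{a,e,f}} U3={{a},{b},{e},{a,c},{a,d},{a,e},{a,f},{b,c},{b,d},{b,e},{d,e},{e,f},{a,d,e},{a,e,f},{b,d,e}}
  U12={{d,f}} U13={{a,c},{a,d},{b,c},{b,d},{d,e},{a,d,e},{b,d,e}} U23={{a,f},{e,f},{a,e,f}}
C dims 3,3; δ0: rk_F2 2
Ȟ^0 = (3 − 2) − 0 = 1, so Ȟ^0 ≅ Z/2
Ȟ^1 = (3 − 0) − 2 = 1, so Ȟ^1 ≅ Z/2
Ȟ^2 = (0 − 0) − 0 = 0, so Ȟ^2 ≅ 0


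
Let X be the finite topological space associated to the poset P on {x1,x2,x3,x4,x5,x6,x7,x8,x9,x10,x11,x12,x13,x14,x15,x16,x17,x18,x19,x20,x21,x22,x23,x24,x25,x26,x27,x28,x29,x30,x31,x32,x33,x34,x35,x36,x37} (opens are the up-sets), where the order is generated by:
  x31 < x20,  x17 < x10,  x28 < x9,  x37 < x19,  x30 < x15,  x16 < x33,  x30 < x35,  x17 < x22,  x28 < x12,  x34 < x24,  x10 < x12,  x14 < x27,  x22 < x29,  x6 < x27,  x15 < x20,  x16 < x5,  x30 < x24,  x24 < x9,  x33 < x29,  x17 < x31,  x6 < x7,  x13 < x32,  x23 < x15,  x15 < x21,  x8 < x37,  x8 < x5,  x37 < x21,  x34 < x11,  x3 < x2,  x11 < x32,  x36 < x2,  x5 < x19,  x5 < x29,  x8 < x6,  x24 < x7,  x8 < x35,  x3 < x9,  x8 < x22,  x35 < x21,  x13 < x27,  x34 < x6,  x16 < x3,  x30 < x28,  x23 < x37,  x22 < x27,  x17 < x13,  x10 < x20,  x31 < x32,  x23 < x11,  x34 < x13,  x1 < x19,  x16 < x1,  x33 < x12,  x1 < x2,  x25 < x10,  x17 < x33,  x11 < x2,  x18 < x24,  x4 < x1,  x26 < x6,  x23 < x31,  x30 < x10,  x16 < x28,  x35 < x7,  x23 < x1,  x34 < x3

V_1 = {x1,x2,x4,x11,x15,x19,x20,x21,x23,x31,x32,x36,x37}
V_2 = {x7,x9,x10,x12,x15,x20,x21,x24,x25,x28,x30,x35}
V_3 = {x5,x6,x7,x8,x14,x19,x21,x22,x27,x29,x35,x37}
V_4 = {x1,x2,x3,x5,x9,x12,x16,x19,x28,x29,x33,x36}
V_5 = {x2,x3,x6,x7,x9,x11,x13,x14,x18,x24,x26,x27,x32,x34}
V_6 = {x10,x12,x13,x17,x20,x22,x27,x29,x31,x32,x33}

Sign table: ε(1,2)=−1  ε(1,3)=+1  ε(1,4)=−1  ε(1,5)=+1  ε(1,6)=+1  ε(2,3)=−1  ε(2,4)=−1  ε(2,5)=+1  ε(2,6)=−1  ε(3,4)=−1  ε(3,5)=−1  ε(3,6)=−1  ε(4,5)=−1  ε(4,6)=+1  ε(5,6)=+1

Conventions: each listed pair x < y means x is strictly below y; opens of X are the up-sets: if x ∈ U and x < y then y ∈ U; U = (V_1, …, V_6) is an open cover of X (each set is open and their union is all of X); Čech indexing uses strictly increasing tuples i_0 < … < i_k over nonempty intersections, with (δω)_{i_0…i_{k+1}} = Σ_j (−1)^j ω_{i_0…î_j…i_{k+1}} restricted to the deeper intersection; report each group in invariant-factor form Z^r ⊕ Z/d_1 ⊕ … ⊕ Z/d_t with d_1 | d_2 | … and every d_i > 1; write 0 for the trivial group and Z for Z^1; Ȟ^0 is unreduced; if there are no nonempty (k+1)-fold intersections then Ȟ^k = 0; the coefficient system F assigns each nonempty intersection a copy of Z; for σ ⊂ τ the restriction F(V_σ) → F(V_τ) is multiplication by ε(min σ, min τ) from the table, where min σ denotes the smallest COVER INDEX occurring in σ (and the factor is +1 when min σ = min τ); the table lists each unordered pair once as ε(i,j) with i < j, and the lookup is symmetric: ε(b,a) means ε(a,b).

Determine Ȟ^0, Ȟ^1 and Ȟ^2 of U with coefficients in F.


nonempty intersections:
  V12={x15,x20,x21} V13={x19,x21,x37} V14={x1,x2,x19,x36} V15={x2,x11,x32} V16={x20,x31,x32} V23={x7,x21,x35} V24={x9,x12,x28} V25={x7,x9,x24} V26={x10,x12,x20} V34={x5,x19,x29} V35={x6,x7,x14,x27} V36={x22,x27,x29} V45={x2,x3,x9} V46={x12,x29,x33} V56={x13,x27,x32}
  V123={x21} V126={x20} V134={x19} V145={x2} V156={x32} V235={x7} V245={x9} V246={x12} V346={x29} V356={x27}
C dims 6,15,10; δ0: rk 6, SNF 1^5·2; δ1: rk 9, SNF 1^9
Ȟ^0: (6−6)−0=0 ⇒ 0
Ȟ^1: (15−9)−6=0 plus torsion [2] ⇒ Z/2
Ȟ^2: (10−0)−9=1 ⇒ Z

Ȟ^0 ≅ 0, Ȟ^1 ≅ Z/2, Ȟ^2 ≅ Z
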